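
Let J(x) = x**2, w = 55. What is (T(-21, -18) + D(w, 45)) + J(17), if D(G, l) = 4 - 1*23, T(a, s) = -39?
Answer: 231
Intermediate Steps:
D(G, l) = -19 (D(G, l) = 4 - 23 = -19)
(T(-21, -18) + D(w, 45)) + J(17) = (-39 - 19) + 17**2 = -58 + 289 = 231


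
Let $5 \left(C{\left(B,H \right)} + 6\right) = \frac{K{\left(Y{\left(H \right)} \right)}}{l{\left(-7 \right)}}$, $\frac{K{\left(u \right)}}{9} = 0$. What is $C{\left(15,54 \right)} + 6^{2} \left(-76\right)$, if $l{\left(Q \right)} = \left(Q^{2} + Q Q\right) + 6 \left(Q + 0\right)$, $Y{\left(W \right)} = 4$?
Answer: $-2742$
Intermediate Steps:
$K{\left(u \right)} = 0$ ($K{\left(u \right)} = 9 \cdot 0 = 0$)
$l{\left(Q \right)} = 2 Q^{2} + 6 Q$ ($l{\left(Q \right)} = \left(Q^{2} + Q^{2}\right) + 6 Q = 2 Q^{2} + 6 Q$)
$C{\left(B,H \right)} = -6$ ($C{\left(B,H \right)} = -6 + \frac{0 \frac{1}{2 \left(-7\right) \left(3 - 7\right)}}{5} = -6 + \frac{0 \frac{1}{2 \left(-7\right) \left(-4\right)}}{5} = -6 + \frac{0 \cdot \frac{1}{56}}{5} = -6 + \frac{1}{5} \cdot 0 = -6 + 0 = -6$)
$C{\left(15,54 \right)} + 6^{2} \left(-76\right) = -6 + 6^{2} \left(-76\right) = -6 + 36 \left(-76\right) = -6 - 2736 = -2742$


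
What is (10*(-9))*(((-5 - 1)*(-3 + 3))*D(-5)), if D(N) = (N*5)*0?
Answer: 0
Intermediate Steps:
D(N) = 0 (D(N) = (5*N)*0 = 0)
(10*(-9))*(((-5 - 1)*(-3 + 3))*D(-5)) = (10*(-9))*(((-5 - 1)*(-3 + 3))*0) = -90*(-6*0)*0 = -0*0 = -90*0 = 0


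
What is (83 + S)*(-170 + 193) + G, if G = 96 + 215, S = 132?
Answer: 5256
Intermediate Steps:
G = 311
(83 + S)*(-170 + 193) + G = (83 + 132)*(-170 + 193) + 311 = 215*23 + 311 = 4945 + 311 = 5256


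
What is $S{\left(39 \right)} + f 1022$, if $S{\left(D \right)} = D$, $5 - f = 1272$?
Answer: $-1294835$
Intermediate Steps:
$f = -1267$ ($f = 5 - 1272 = -1267$)
$S{\left(39 \right)} + f 1022 = 39 - 1294874 = -1294835$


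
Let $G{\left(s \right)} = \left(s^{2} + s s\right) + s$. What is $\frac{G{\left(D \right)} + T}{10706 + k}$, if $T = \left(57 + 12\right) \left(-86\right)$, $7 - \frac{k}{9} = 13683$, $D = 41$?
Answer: $\frac{2531}{112378} \approx 0.022522$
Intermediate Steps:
$k = -123084$ ($k = 63 - 123147 = -123084$)
$G{\left(s \right)} = s + 2 s^{2}$ ($G{\left(s \right)} = \left(s^{2} + s^{2}\right) + s = 2 s^{2} + s = s + 2 s^{2}$)
$T = -5934$ ($T = 69 \left(-86\right) = -5934$)
$\frac{G{\left(D \right)} + T}{10706 + k} = \frac{41 \left(1 + 2 \cdot 41\right) - 5934}{10706 - 123084} = \frac{41 \left(1 + 82\right) - 5934}{-112378} = \left(41 \cdot 83 - 5934\right) \left(- \frac{1}{112378}\right) = \left(3403 - 5934\right) \left(- \frac{1}{112378}\right) = \left(-2531\right) \left(- \frac{1}{112378}\right) = \frac{2531}{112378}$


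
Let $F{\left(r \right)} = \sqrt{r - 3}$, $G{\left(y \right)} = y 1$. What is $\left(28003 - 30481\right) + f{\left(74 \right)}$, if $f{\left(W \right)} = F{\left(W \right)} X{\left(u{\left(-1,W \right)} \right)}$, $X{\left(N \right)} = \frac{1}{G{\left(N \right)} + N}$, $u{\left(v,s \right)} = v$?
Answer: $-2478 - \frac{\sqrt{71}}{2} \approx -2482.2$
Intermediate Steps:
$G{\left(y \right)} = y$
$X{\left(N \right)} = \frac{1}{2 N}$ ($X{\left(N \right)} = \frac{1}{N + N} = \frac{1}{2 N}$)
$F{\left(r \right)} = \sqrt{-3 + r}$
$f{\left(W \right)} = - \frac{\sqrt{-3 + W}}{2}$ ($f{\left(W \right)} = \sqrt{-3 + W} \frac{1}{2 \left(-1\right)} = \sqrt{-3 + W} \frac{1}{2} \left(-1\right) = \sqrt{-3 + W} \left(- \frac{1}{2}\right) = - \frac{\sqrt{-3 + W}}{2}$)
$\left(28003 - 30481\right) + f{\left(74 \right)} = \left(28003 - 30481\right) - \frac{\sqrt{-3 + 74}}{2} = -2478 - \frac{\sqrt{71}}{2}$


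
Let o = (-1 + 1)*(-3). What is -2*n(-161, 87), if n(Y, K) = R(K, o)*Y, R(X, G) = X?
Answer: 28014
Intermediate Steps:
o = 0 (o = 0*(-3) = 0)
n(Y, K) = K*Y
-2*n(-161, 87) = -174*(-161) = -2*(-14007) = 28014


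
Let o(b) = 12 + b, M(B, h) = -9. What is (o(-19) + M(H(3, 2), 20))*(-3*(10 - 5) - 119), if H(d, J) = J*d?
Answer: 2144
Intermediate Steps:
(o(-19) + M(H(3, 2), 20))*(-3*(10 - 5) - 119) = ((12 - 19) - 9)*(-3*(10 - 5) - 119) = (-7 - 9)*(-3*5 - 119) = -16*(-15 - 119) = -16*(-134) = 2144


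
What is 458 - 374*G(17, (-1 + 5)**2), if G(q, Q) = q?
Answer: -5900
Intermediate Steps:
458 - 374*G(17, (-1 + 5)**2) = 458 - 374*17 = 458 - 6358 = -5900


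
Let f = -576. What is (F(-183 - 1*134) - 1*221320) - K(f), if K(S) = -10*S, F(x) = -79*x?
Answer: -202037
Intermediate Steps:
(F(-183 - 1*134) - 1*221320) - K(f) = (-79*(-183 - 1*134) - 1*221320) - (-10)*(-576) = (-79*(-183 - 134) - 221320) - 1*5760 = (-79*(-317) - 221320) - 5760 = (25043 - 221320) - 5760 = -196277 - 5760 = -202037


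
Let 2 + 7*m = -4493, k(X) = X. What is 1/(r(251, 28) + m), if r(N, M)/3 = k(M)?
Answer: -7/3907 ≈ -0.0017917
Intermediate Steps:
r(N, M) = 3*M
m = -4495/7 (m = -2/7 + (⅐)*(-4493) = -2/7 - 4493/7 = -4495/7 ≈ -642.14)
1/(r(251, 28) + m) = 1/(3*28 - 4495/7) = 1/(84 - 4495/7) = 1/(-3907/7) = -7/3907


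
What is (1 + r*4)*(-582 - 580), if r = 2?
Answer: -10458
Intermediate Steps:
(1 + r*4)*(-582 - 580) = (1 + 2*4)*(-582 - 580) = (1 + 8)*(-1162) = 9*(-1162) = -10458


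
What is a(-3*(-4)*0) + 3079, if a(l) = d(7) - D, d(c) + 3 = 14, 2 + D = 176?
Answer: 2916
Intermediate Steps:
D = 174 (D = -2 + 176 = 174)
d(c) = 11 (d(c) = -3 + 14 = 11)
a(l) = -163 (a(l) = 11 - 1*174 = 11 - 174 = -163)
a(-3*(-4)*0) + 3079 = -163 + 3079 = 2916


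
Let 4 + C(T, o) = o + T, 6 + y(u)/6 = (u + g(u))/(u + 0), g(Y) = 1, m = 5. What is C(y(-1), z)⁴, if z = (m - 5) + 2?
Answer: 2085136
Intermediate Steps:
z = 2 (z = (5 - 5) + 2 = 0 + 2 = 2)
y(u) = -36 + 6*(1 + u)/u (y(u) = -36 + 6*((u + 1)/(u + 0)) = -36 + 6*((1 + u)/u) = -36 + 6*(1 + u)/u)
C(T, o) = -4 + T + o (C(T, o) = -4 + (o + T) = -4 + (T + o) = -4 + T + o)
C(y(-1), z)⁴ = (-4 + (-30 + 6/(-1)) + 2)⁴ = (-4 + (-30 + 6*(-1)) + 2)⁴ = (-4 + (-30 - 6) + 2)⁴ = (-4 - 36 + 2)⁴ = (-38)⁴ = 2085136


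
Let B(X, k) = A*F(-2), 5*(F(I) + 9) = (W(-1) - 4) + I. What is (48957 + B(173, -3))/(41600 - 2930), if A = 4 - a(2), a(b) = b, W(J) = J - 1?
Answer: 244679/193350 ≈ 1.2655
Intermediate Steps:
W(J) = -1 + J
F(I) = -51/5 + I/5 (F(I) = -9 + (((-1 - 1) - 4) + I)/5 = -9 + ((-2 - 4) + I)/5 = -9 + (-6 + I)/5 = -9 + (-6/5 + I/5) = -51/5 + I/5)
A = 2 (A = 4 - 1*2 = 4 - 2 = 2)
B(X, k) = -106/5 (B(X, k) = 2*(-51/5 + (⅕)*(-2)) = 2*(-51/5 - ⅖) = 2*(-53/5) = -106/5)
(48957 + B(173, -3))/(41600 - 2930) = (48957 - 106/5)/(41600 - 2930) = (244679/5)/38670 = (244679/5)*(1/38670) = 244679/193350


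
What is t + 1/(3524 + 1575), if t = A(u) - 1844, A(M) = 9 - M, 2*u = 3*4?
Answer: -9387258/5099 ≈ -1841.0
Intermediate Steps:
u = 6 (u = (3*4)/2 = (½)*12 = 6)
t = -1841 (t = (9 - 1*6) - 1844 = (9 - 6) - 1844 = 3 - 1844 = -1841)
t + 1/(3524 + 1575) = -1841 + 1/(3524 + 1575) = -1841 + 1/5099 = -9387258/5099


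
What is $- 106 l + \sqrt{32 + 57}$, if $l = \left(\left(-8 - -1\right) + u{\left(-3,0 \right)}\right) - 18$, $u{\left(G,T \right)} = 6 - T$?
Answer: $2014 + \sqrt{89} \approx 2023.4$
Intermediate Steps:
$l = -19$ ($l = \left(\left(-8 - -1\right) + \left(6 - 0\right)\right) - 18 = \left(\left(-8 + 1\right) + \left(6 + 0\right)\right) - 18 = \left(-7 + 6\right) - 18 = -1 - 18 = -19$)
$- 106 l + \sqrt{32 + 57} = \left(-106\right) \left(-19\right) + \sqrt{32 + 57} = 2014 + \sqrt{89}$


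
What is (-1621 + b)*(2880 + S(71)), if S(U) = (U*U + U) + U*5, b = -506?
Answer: -17754069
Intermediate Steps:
S(U) = U² + 6*U (S(U) = (U² + U) + 5*U = (U + U²) + 5*U = U² + 6*U)
(-1621 + b)*(2880 + S(71)) = (-1621 - 506)*(2880 + 71*(6 + 71)) = -2127*(2880 + 71*77) = -2127*(2880 + 5467) = -2127*8347 = -17754069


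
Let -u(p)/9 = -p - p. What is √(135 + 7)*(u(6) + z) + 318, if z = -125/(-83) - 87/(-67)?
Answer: 318 + 616184*√142/5561 ≈ 1638.4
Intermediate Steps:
z = 15596/5561 (z = -125*(-1/83) - 87*(-1/67) = 125/83 + 87/67 = 15596/5561 ≈ 2.8045)
u(p) = 18*p (u(p) = -9*(-p - p) = -(-18)*p = 18*p)
√(135 + 7)*(u(6) + z) + 318 = √(135 + 7)*(18*6 + 15596/5561) + 318 = √142*(108 + 15596/5561) + 318 = √142*(616184/5561) + 318 = 616184*√142/5561 + 318 = 318 + 616184*√142/5561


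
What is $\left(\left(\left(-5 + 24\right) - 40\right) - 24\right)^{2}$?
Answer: $2025$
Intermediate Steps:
$\left(\left(\left(-5 + 24\right) - 40\right) - 24\right)^{2} = \left(\left(19 - 40\right) - 24\right)^{2} = \left(-21 - 24\right)^{2} = \left(-45\right)^{2} = 2025$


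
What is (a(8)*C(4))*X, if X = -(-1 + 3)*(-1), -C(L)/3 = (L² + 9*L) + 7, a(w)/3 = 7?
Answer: -7434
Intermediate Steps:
a(w) = 21 (a(w) = 3*7 = 21)
C(L) = -21 - 27*L - 3*L² (C(L) = -3*((L² + 9*L) + 7) = -3*(7 + L² + 9*L) = -21 - 27*L - 3*L²)
X = 2 (X = -2*(-1) = -1*(-2) = 2)
(a(8)*C(4))*X = (21*(-21 - 27*4 - 3*4²))*2 = (21*(-21 - 108 - 3*16))*2 = (21*(-21 - 108 - 48))*2 = (21*(-177))*2 = -3717*2 = -7434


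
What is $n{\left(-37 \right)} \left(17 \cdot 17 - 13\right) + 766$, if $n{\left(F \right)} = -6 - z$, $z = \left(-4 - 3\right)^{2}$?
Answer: $-14414$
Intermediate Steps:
$z = 49$ ($z = \left(-7\right)^{2} = 49$)
$n{\left(F \right)} = -55$ ($n{\left(F \right)} = -6 - 49 = -55$)
$n{\left(-37 \right)} \left(17 \cdot 17 - 13\right) + 766 = - 55 \left(17 \cdot 17 - 13\right) + 766 = - 55 \left(289 - 13\right) + 766 = \left(-55\right) 276 + 766 = -15180 + 766 = -14414$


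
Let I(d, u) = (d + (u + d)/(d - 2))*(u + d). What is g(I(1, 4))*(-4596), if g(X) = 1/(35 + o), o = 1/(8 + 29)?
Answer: -14171/108 ≈ -131.21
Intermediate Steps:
I(d, u) = (d + u)*(d + (d + u)/(-2 + d)) (I(d, u) = (d + (d + u)/(-2 + d))*(d + u) = (d + u)*(d + (d + u)/(-2 + d)))
o = 1/37 ≈ 0.027027
g(X) = 37/1296 (g(X) = 1/(35 + 1/37) = 1/(1296/37) = 37/1296)
g(I(1, 4))*(-4596) = (37/1296)*(-4596) = -14171/108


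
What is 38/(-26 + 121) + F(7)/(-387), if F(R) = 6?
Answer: 248/645 ≈ 0.38450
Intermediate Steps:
38/(-26 + 121) + F(7)/(-387) = 38/(-26 + 121) + 6/(-387) = 38/95 + 6*(-1/387) = 38*(1/95) - 2/129 = 2/5 - 2/129 = 248/645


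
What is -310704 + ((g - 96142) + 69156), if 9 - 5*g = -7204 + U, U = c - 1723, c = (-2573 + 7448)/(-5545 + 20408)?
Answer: -24962621457/74315 ≈ -3.3590e+5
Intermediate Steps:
c = 4875/14863 ≈ 0.32800
U = -25604074/14863 (U = 4875/14863 - 1723 = -25604074/14863 ≈ -1722.7)
g = 132810893/74315 (g = 9/5 - (-7204 - 25604074/14863)/5 = 9/5 - ⅕*(-132677126/14863) = 9/5 + 132677126/74315 = 132810893/74315 ≈ 1787.1)
-310704 + ((g - 96142) + 69156) = -310704 + ((132810893/74315 - 96142) + 69156) = -310704 + (-7011981837/74315 + 69156) = -310704 - 1872653697/74315 = -24962621457/74315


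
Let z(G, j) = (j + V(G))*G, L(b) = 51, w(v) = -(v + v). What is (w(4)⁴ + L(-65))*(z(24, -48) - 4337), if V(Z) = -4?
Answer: -23160995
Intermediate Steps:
w(v) = -2*v
z(G, j) = G*(-4 + j) (z(G, j) = (j - 4)*G = (-4 + j)*G = G*(-4 + j))
(w(4)⁴ + L(-65))*(z(24, -48) - 4337) = ((-2*4)⁴ + 51)*(24*(-4 - 48) - 4337) = ((-8)⁴ + 51)*(24*(-52) - 4337) = (4096 + 51)*(-1248 - 4337) = 4147*(-5585) = -23160995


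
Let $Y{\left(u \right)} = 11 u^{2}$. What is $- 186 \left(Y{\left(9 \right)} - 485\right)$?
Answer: $-75516$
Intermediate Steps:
$- 186 \left(Y{\left(9 \right)} - 485\right) = - 186 \left(11 \cdot 9^{2} - 485\right) = - 186 \left(11 \cdot 81 - 485\right) = - 186 \left(891 - 485\right) = \left(-186\right) 406 = -75516$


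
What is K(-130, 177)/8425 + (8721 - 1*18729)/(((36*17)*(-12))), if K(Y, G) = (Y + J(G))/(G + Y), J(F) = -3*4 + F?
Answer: 11008819/8077890 ≈ 1.3628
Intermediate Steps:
J(F) = -12 + F
K(Y, G) = (-12 + G + Y)/(G + Y) (K(Y, G) = (Y + (-12 + G))/(G + Y) = (-12 + G + Y)/(G + Y))
K(-130, 177)/8425 + (8721 - 1*18729)/(((36*17)*(-12))) = ((-12 + 177 - 130)/(177 - 130))/8425 + (8721 - 1*18729)/(((36*17)*(-12))) = (35/47)*(1/8425) + (8721 - 18729)/((612*(-12))) = ((1/47)*35)*(1/8425) - 10008/(-7344) = (35/47)*(1/8425) - 10008*(-1/7344) = 7/79195 + 139/102 = 11008819/8077890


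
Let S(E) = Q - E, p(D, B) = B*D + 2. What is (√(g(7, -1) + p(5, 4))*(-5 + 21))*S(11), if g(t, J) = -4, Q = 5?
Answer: -288*√2 ≈ -407.29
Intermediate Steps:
p(D, B) = 2 + B*D
S(E) = 5 - E
(√(g(7, -1) + p(5, 4))*(-5 + 21))*S(11) = (√(-4 + (2 + 4*5))*(-5 + 21))*(5 - 1*11) = (√(-4 + (2 + 20))*16)*(5 - 11) = (√(-4 + 22)*16)*(-6) = (√18*16)*(-6) = ((3*√2)*16)*(-6) = (48*√2)*(-6) = -288*√2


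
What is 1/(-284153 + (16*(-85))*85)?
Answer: -1/399753 ≈ -2.5015e-6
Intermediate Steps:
1/(-284153 + (16*(-85))*85) = 1/(-284153 - 1360*85) = 1/(-284153 - 115600) = 1/(-399753) = -1/399753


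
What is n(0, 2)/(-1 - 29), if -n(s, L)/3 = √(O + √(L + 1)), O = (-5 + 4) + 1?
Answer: 3^(¼)/10 ≈ 0.13161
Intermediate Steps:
O = 0 (O = -1 + 1 = 0)
n(s, L) = -3*(1 + L)^(¼) (n(s, L) = -3*√(0 + √(L + 1)) = -3*√(0 + √(1 + L)) = -3*(1 + L)^(¼))
n(0, 2)/(-1 - 29) = (-3*(1 + 2)^(¼))/(-1 - 29) = (-3*3^(¼))/(-30) = -(-1)*3^(¼)/10 = 3^(¼)/10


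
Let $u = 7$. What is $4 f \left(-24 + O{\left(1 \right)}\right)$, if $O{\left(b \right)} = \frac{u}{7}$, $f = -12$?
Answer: $1104$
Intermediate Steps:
$O{\left(b \right)} = 1$ ($O{\left(b \right)} = \frac{7}{7} = 7 \cdot \frac{1}{7} = 1$)
$4 f \left(-24 + O{\left(1 \right)}\right) = 4 \left(-12\right) \left(-24 + 1\right) = \left(-48\right) \left(-23\right) = 1104$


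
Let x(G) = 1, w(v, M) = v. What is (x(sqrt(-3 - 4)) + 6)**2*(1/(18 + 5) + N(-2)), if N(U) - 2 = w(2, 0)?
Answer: 4557/23 ≈ 198.13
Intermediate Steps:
N(U) = 4 (N(U) = 2 + 2 = 4)
(x(sqrt(-3 - 4)) + 6)**2*(1/(18 + 5) + N(-2)) = (1 + 6)**2*(1/(18 + 5) + 4) = 7**2*(1/23 + 4) = 49*(1/23 + 4) = 49*(93/23) = 4557/23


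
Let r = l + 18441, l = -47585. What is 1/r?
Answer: -1/29144 ≈ -3.4312e-5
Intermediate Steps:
r = -29144 (r = -47585 + 18441 = -29144)
1/r = 1/(-29144) = -1/29144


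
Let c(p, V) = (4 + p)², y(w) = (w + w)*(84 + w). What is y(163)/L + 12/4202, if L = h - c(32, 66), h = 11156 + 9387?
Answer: 8910116/2128313 ≈ 4.1865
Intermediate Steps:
h = 20543
y(w) = 2*w*(84 + w) (y(w) = (2*w)*(84 + w) = 2*w*(84 + w))
L = 19247 (L = 20543 - (4 + 32)² = 20543 - 1*36² = 20543 - 1*1296 = 20543 - 1296 = 19247)
y(163)/L + 12/4202 = (2*163*(84 + 163))/19247 + 12/4202 = (2*163*247)*(1/19247) + 12*(1/4202) = 80522*(1/19247) + 6/2101 = 4238/1013 + 6/2101 = 8910116/2128313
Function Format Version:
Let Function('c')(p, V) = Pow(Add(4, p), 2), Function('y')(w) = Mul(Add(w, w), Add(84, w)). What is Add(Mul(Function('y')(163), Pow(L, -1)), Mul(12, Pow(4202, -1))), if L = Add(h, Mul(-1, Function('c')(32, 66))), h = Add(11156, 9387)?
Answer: Rational(8910116, 2128313) ≈ 4.1865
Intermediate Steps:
h = 20543
Function('y')(w) = Mul(2, w, Add(84, w)) (Function('y')(w) = Mul(Mul(2, w), Add(84, w)) = Mul(2, w, Add(84, w)))
L = 19247 (L = Add(20543, Mul(-1, Pow(Add(4, 32), 2))) = Add(20543, Mul(-1, Pow(36, 2))) = Add(20543, Mul(-1, 1296)) = Add(20543, -1296) = 19247)
Add(Mul(Function('y')(163), Pow(L, -1)), Mul(12, Pow(4202, -1))) = Add(Mul(Mul(2, 163, Add(84, 163)), Pow(19247, -1)), Mul(12, Pow(4202, -1))) = Add(Mul(Mul(2, 163, 247), Rational(1, 19247)), Mul(12, Rational(1, 4202))) = Add(Mul(80522, Rational(1, 19247)), Rational(6, 2101)) = Add(Rational(4238, 1013), Rational(6, 2101)) = Rational(8910116, 2128313)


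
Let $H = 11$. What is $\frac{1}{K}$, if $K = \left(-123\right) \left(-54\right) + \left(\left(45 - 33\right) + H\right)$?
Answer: $\frac{1}{6665} \approx 0.00015004$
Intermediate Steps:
$K = 6665$ ($K = \left(-123\right) \left(-54\right) + \left(\left(45 - 33\right) + 11\right) = 6642 + \left(12 + 11\right) = 6642 + 23 = 6665$)
$\frac{1}{K} = \frac{1}{6665}$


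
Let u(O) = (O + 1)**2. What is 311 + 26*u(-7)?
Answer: 1247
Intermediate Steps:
u(O) = (1 + O)**2
311 + 26*u(-7) = 311 + 26*(1 - 7)**2 = 311 + 26*(-6)**2 = 311 + 26*36 = 311 + 936 = 1247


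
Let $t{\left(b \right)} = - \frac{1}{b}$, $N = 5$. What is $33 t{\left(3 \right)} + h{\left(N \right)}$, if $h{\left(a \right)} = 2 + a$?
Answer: $-4$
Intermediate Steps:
$33 t{\left(3 \right)} + h{\left(N \right)} = 33 \left(- \frac{1}{3}\right) + \left(2 + 5\right) = 33 \left(\left(-1\right) \frac{1}{3}\right) + 7 = 33 \left(- \frac{1}{3}\right) + 7 = -11 + 7 = -4$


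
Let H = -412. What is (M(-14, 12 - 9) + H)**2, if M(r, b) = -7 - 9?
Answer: 183184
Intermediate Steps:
M(r, b) = -16
(M(-14, 12 - 9) + H)**2 = (-16 - 412)**2 = (-428)**2 = 183184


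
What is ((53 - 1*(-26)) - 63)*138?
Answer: 2208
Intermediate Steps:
((53 - 1*(-26)) - 63)*138 = ((53 + 26) - 63)*138 = (79 - 63)*138 = 16*138 = 2208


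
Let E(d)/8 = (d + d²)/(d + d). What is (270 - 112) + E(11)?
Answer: 206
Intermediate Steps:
E(d) = 4*(d + d²)/d (E(d) = 8*((d + d²)/(d + d)) = 8*((d + d²)/((2*d))) = 8*((d + d²)*(1/(2*d))) = 8*((d + d²)/(2*d)) = 4*(d + d²)/d)
(270 - 112) + E(11) = (270 - 112) + (4 + 4*11) = 158 + (4 + 44) = 158 + 48 = 206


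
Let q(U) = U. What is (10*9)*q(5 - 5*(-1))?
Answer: 900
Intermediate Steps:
(10*9)*q(5 - 5*(-1)) = (10*9)*(5 - 5*(-1)) = 90*(5 + 5) = 90*10 = 900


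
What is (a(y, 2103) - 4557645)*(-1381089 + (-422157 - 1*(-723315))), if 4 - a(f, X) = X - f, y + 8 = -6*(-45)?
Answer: 4923925955742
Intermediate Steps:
y = 262 (y = -8 - 6*(-45) = -8 + 270 = 262)
a(f, X) = 4 + f - X (a(f, X) = 4 - (X - f) = 4 + (f - X) = 4 + f - X)
(a(y, 2103) - 4557645)*(-1381089 + (-422157 - 1*(-723315))) = ((4 + 262 - 1*2103) - 4557645)*(-1381089 + (-422157 - 1*(-723315))) = ((4 + 262 - 2103) - 4557645)*(-1381089 + (-422157 + 723315)) = (-1837 - 4557645)*(-1381089 + 301158) = -4559482*(-1079931) = 4923925955742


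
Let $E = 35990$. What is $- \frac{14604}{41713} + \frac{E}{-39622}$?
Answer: $- \frac{1039945279}{826376243} \approx -1.2584$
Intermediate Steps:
$- \frac{14604}{41713} + \frac{E}{-39622} = - \frac{14604}{41713} + \frac{35990}{-39622} = \left(-14604\right) \frac{1}{41713} + 35990 \left(- \frac{1}{39622}\right) = - \frac{14604}{41713} - \frac{17995}{19811} = - \frac{1039945279}{826376243}$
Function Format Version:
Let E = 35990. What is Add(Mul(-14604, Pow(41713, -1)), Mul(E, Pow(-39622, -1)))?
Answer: Rational(-1039945279, 826376243) ≈ -1.2584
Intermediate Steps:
Add(Mul(-14604, Pow(41713, -1)), Mul(E, Pow(-39622, -1))) = Add(Mul(-14604, Pow(41713, -1)), Mul(35990, Pow(-39622, -1))) = Add(Mul(-14604, Rational(1, 41713)), Mul(35990, Rational(-1, 39622))) = Add(Rational(-14604, 41713), Rational(-17995, 19811)) = Rational(-1039945279, 826376243)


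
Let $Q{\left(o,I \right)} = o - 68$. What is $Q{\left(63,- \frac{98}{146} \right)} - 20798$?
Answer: $-20803$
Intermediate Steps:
$Q{\left(o,I \right)} = -68 + o$
$Q{\left(63,- \frac{98}{146} \right)} - 20798 = \left(-68 + 63\right) - 20798 = -5 - 20798 = -20803$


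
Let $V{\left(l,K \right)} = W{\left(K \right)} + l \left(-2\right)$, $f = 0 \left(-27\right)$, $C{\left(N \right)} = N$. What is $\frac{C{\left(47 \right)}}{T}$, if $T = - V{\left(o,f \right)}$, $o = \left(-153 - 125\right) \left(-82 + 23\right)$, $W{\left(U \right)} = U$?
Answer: $\frac{47}{32804} \approx 0.0014328$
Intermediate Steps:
$f = 0$
$o = 16402$ ($o = \left(-278\right) \left(-59\right) = 16402$)
$V{\left(l,K \right)} = K - 2 l$ ($V{\left(l,K \right)} = K + l \left(-2\right) = K - 2 l$)
$T = 32804$ ($T = - (0 - 32804) = \left(-1\right) \left(-32804\right) = 32804$)
$\frac{C{\left(47 \right)}}{T} = \frac{47}{32804}$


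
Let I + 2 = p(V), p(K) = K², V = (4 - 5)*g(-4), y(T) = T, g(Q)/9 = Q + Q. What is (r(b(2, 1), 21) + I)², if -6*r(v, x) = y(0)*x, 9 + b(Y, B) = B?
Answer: 26853124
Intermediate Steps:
b(Y, B) = -9 + B
g(Q) = 18*Q (g(Q) = 9*(Q + Q) = 9*(2*Q) = 18*Q)
V = 72 (V = (4 - 5)*(18*(-4)) = -1*(-72) = 72)
I = 5182 (I = -2 + 72² = -2 + 5184 = 5182)
r(v, x) = 0 (r(v, x) = -0*x = -⅙*0 = 0)
(r(b(2, 1), 21) + I)² = (0 + 5182)² = 5182² = 26853124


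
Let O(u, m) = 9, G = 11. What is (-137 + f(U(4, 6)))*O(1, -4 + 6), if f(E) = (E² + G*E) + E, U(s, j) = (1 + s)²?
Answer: 7092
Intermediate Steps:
f(E) = E² + 12*E (f(E) = (E² + 11*E) + E = E² + 12*E)
(-137 + f(U(4, 6)))*O(1, -4 + 6) = (-137 + (1 + 4)²*(12 + (1 + 4)²))*9 = (-137 + 5²*(12 + 5²))*9 = (-137 + 25*(12 + 25))*9 = (-137 + 25*37)*9 = (-137 + 925)*9 = 788*9 = 7092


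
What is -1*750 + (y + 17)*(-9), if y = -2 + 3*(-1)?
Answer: -858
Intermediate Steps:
y = -5 (y = -2 - 3 = -5)
-1*750 + (y + 17)*(-9) = -1*750 + (-5 + 17)*(-9) = -750 + 12*(-9) = -750 - 108 = -858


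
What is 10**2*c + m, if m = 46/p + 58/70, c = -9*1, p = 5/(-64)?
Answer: -52079/35 ≈ -1488.0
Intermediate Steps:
p = -5/64 (p = 5*(-1/64) = -5/64 ≈ -0.078125)
c = -9
m = -20579/35 (m = 46/(-5/64) + 58/70 = 46*(-64/5) + 58*(1/70) = -2944/5 + 29/35 = -20579/35 ≈ -587.97)
10**2*c + m = 10**2*(-9) - 20579/35 = 100*(-9) - 20579/35 = -900 - 20579/35 = -52079/35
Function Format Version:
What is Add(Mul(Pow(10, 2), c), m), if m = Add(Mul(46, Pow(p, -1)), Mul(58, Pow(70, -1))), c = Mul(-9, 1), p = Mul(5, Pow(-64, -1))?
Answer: Rational(-52079, 35) ≈ -1488.0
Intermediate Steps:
p = Rational(-5, 64) (p = Mul(5, Rational(-1, 64)) = Rational(-5, 64) ≈ -0.078125)
c = -9
m = Rational(-20579, 35) (m = Add(Mul(46, Pow(Rational(-5, 64), -1)), Mul(58, Pow(70, -1))) = Add(Mul(46, Rational(-64, 5)), Mul(58, Rational(1, 70))) = Add(Rational(-2944, 5), Rational(29, 35)) = Rational(-20579, 35) ≈ -587.97)
Add(Mul(Pow(10, 2), c), m) = Add(Mul(Pow(10, 2), -9), Rational(-20579, 35)) = Add(Mul(100, -9), Rational(-20579, 35)) = Add(-900, Rational(-20579, 35)) = Rational(-52079, 35)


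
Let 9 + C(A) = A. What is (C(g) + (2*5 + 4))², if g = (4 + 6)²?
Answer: 11025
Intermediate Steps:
g = 100 (g = 10² = 100)
C(A) = -9 + A
(C(g) + (2*5 + 4))² = ((-9 + 100) + (2*5 + 4))² = (91 + (10 + 4))² = (91 + 14)² = 105² = 11025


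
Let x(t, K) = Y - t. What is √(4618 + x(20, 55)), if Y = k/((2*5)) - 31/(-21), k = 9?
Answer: √202876590/210 ≈ 67.826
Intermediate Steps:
Y = 499/210 (Y = 9/((2*5)) - 31/(-21) = 9/10 - 31*(-1/21) = 9*(⅒) + 31/21 = 9/10 + 31/21 = 499/210 ≈ 2.3762)
x(t, K) = 499/210 - t
√(4618 + x(20, 55)) = √(4618 + (499/210 - 1*20)) = √(4618 + (499/210 - 20)) = √(4618 - 3701/210) = √(966079/210) = √202876590/210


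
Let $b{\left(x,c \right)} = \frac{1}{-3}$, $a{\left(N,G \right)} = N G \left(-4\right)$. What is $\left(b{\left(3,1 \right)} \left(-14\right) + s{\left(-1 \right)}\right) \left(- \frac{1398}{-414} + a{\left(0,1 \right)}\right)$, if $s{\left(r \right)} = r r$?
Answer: $\frac{3961}{207} \approx 19.135$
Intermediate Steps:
$s{\left(r \right)} = r^{2}$
$a{\left(N,G \right)} = - 4 G N$ ($a{\left(N,G \right)} = G N \left(-4\right) = - 4 G N$)
$b{\left(x,c \right)} = - \frac{1}{3}$
$\left(b{\left(3,1 \right)} \left(-14\right) + s{\left(-1 \right)}\right) \left(- \frac{1398}{-414} + a{\left(0,1 \right)}\right) = \left(\left(- \frac{1}{3}\right) \left(-14\right) + \left(-1\right)^{2}\right) \left(- \frac{1398}{-414} - 4 \cdot 0\right) = \left(\frac{14}{3} + 1\right) \left(\left(-1398\right) \left(- \frac{1}{414}\right) + 0\right) = \frac{17 \left(\frac{233}{69} + 0\right)}{3} = \frac{17}{3} \cdot \frac{233}{69} = \frac{3961}{207}$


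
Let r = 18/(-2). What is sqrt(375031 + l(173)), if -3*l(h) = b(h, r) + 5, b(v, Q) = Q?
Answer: sqrt(3375291)/3 ≈ 612.40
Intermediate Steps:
r = -9 (r = 18*(-1/2) = -9)
l(h) = 4/3 (l(h) = -(-9 + 5)/3 = -1/3*(-4) = 4/3)
sqrt(375031 + l(173)) = sqrt(375031 + 4/3) = sqrt(1125097/3) = sqrt(3375291)/3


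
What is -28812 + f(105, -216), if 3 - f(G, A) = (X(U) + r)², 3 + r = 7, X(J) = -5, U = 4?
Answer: -28810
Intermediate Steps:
r = 4 (r = -3 + 7 = 4)
f(G, A) = 2 (f(G, A) = 3 - (-5 + 4)² = 3 - 1*(-1)² = 3 - 1*1 = 3 - 1 = 2)
-28812 + f(105, -216) = -28812 + 2 = -28810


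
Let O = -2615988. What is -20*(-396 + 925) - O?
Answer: 2605408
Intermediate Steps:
-20*(-396 + 925) - O = -20*(-396 + 925) - 1*(-2615988) = -20*529 + 2615988 = -10580 + 2615988 = 2605408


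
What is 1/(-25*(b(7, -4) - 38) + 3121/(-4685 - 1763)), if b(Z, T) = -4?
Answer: 6448/6767279 ≈ 0.00095282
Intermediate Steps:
1/(-25*(b(7, -4) - 38) + 3121/(-4685 - 1763)) = 1/(-25*(-4 - 38) + 3121/(-4685 - 1763)) = 1/(-25*(-42) + 3121/(-6448)) = 1/(1050 + 3121*(-1/6448)) = 1/(1050 - 3121/6448) = 1/(6767279/6448) = 6448/6767279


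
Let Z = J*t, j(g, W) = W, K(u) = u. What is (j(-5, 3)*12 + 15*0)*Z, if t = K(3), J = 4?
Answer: 432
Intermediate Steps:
t = 3
Z = 12 (Z = 4*3 = 12)
(j(-5, 3)*12 + 15*0)*Z = (3*12 + 15*0)*12 = (36 + 0)*12 = 36*12 = 432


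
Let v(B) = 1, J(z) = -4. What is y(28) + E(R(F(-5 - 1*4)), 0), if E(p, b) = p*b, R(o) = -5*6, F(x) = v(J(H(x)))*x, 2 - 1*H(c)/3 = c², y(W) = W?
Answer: 28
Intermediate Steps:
H(c) = 6 - 3*c²
F(x) = x (F(x) = 1*x = x)
R(o) = -30
E(p, b) = b*p
y(28) + E(R(F(-5 - 1*4)), 0) = 28 + 0*(-30) = 28 + 0 = 28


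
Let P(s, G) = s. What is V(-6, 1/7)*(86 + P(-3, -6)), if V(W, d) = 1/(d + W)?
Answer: -581/41 ≈ -14.171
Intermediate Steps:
V(W, d) = 1/(W + d)
V(-6, 1/7)*(86 + P(-3, -6)) = (86 - 3)/(-6 + 1/7) = 83/(-6 + 1/7) = 83/(-41/7) = -7/41*83 = -581/41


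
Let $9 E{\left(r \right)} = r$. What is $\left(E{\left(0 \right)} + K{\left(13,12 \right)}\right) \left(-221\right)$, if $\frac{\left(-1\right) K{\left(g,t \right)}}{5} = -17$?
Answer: $-18785$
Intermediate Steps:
$K{\left(g,t \right)} = 85$ ($K{\left(g,t \right)} = \left(-5\right) \left(-17\right) = 85$)
$E{\left(r \right)} = \frac{r}{9}$
$\left(E{\left(0 \right)} + K{\left(13,12 \right)}\right) \left(-221\right) = \left(\frac{1}{9} \cdot 0 + 85\right) \left(-221\right) = \left(0 + 85\right) \left(-221\right) = 85 \left(-221\right) = -18785$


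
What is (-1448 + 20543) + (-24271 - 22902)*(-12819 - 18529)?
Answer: 1478798299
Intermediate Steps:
(-1448 + 20543) + (-24271 - 22902)*(-12819 - 18529) = 19095 - 47173*(-31348) = 19095 + 1478779204 = 1478798299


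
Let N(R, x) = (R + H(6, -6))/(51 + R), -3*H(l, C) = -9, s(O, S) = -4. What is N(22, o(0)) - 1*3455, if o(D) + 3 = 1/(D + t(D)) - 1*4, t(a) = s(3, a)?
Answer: -252190/73 ≈ -3454.7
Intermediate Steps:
H(l, C) = 3 (H(l, C) = -⅓*(-9) = 3)
t(a) = -4
o(D) = -7 + 1/(-4 + D) (o(D) = -3 + (1/(D - 4) - 1*4) = -3 + (1/(-4 + D) - 4) = -3 + (-4 + 1/(-4 + D)) = -7 + 1/(-4 + D))
N(R, x) = (3 + R)/(51 + R) (N(R, x) = (R + 3)/(51 + R) = (3 + R)/(51 + R))
N(22, o(0)) - 1*3455 = (3 + 22)/(51 + 22) - 1*3455 = 25/73 - 3455 = -252190/73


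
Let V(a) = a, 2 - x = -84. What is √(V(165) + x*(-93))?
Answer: I*√7833 ≈ 88.504*I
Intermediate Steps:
x = 86 (x = 2 - 1*(-84) = 2 + 84 = 86)
√(V(165) + x*(-93)) = √(165 + 86*(-93)) = √(165 - 7998) = √(-7833) = I*√7833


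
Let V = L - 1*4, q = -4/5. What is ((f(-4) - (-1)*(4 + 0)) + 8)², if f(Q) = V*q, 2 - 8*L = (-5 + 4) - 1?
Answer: 5476/25 ≈ 219.04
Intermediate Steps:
q = -⅘ (q = -4*⅕ = -⅘ ≈ -0.80000)
L = ½ (L = ¼ - ((-5 + 4) - 1)/8 = ¼ - (-1 - 1)/8 = ¼ - ⅛*(-2) = ¼ + ¼ = ½ ≈ 0.50000)
V = -7/2 (V = ½ - 1*4 = ½ - 4 = -7/2 ≈ -3.5000)
f(Q) = 14/5 (f(Q) = -7/2*(-⅘) = 14/5)
((f(-4) - (-1)*(4 + 0)) + 8)² = ((14/5 - (-1)*(4 + 0)) + 8)² = ((14/5 - (-1)*4) + 8)² = ((14/5 - 1*(-4)) + 8)² = ((14/5 + 4) + 8)² = (34/5 + 8)² = (74/5)² = 5476/25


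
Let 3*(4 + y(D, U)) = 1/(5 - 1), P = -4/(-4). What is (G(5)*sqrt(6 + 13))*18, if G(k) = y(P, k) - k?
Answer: -321*sqrt(19)/2 ≈ -699.60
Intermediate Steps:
P = 1 (P = -4*(-1/4) = 1)
y(D, U) = -47/12 (y(D, U) = -4 + 1/(3*(5 - 1)) = -4 + (1/3)/4 = -4 + (1/3)*(1/4) = -4 + 1/12 = -47/12)
G(k) = -47/12 - k
(G(5)*sqrt(6 + 13))*18 = ((-47/12 - 1*5)*sqrt(6 + 13))*18 = ((-47/12 - 5)*sqrt(19))*18 = -107*sqrt(19)/12*18 = -321*sqrt(19)/2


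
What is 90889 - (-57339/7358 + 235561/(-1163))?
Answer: 779569290801/8557354 ≈ 91099.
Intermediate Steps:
90889 - (-57339/7358 + 235561/(-1163)) = 90889 - (-57339*1/7358 + 235561*(-1/1163)) = 90889 - (-57339/7358 - 235561/1163) = 90889 - 1*(-1799943095/8557354) = 90889 + 1799943095/8557354 = 779569290801/8557354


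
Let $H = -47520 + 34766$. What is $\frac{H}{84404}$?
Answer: $- \frac{6377}{42202} \approx -0.15111$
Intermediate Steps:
$H = -12754$
$\frac{H}{84404} = - \frac{12754}{84404} = \left(-12754\right) \frac{1}{84404} = - \frac{6377}{42202}$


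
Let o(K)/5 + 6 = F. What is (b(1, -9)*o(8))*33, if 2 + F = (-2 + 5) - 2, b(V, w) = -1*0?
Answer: 0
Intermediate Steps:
b(V, w) = 0
F = -1 (F = -2 + ((-2 + 5) - 2) = -2 + (3 - 2) = -2 + 1 = -1)
o(K) = -35 (o(K) = -30 + 5*(-1) = -30 - 5 = -35)
(b(1, -9)*o(8))*33 = (0*(-35))*33 = 0*33 = 0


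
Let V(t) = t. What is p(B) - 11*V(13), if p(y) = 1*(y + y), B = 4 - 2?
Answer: -139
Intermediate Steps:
B = 2
p(y) = 2*y (p(y) = 1*(2*y) = 2*y)
p(B) - 11*V(13) = 2*2 - 11*13 = 4 - 143 = -139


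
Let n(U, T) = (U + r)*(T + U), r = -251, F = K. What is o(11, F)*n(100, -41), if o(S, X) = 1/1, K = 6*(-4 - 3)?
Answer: -8909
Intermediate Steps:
K = -42 (K = 6*(-7) = -42)
F = -42
o(S, X) = 1
n(U, T) = (-251 + U)*(T + U) (n(U, T) = (U - 251)*(T + U) = (-251 + U)*(T + U))
o(11, F)*n(100, -41) = 1*(100**2 - 251*(-41) - 251*100 - 41*100) = 1*(10000 + 10291 - 25100 - 4100) = 1*(-8909) = -8909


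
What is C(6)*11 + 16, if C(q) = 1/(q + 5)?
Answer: 17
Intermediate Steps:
C(q) = 1/(5 + q)
C(6)*11 + 16 = 11/(5 + 6) + 16 = 11/11 + 16 = (1/11)*11 + 16 = 1 + 16 = 17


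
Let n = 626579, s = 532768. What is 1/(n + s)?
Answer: 1/1159347 ≈ 8.6255e-7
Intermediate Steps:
1/(n + s) = 1/(626579 + 532768) = 1/1159347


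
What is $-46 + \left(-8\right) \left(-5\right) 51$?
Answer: $1994$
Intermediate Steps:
$-46 + \left(-8\right) \left(-5\right) 51 = -46 + 40 \cdot 51 = -46 + 2040 = 1994$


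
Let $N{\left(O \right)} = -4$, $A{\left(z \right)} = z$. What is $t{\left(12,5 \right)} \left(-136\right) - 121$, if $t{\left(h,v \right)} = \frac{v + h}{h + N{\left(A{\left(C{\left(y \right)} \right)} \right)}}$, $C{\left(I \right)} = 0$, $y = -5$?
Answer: $-410$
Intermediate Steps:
$t{\left(h,v \right)} = \frac{h + v}{-4 + h}$ ($t{\left(h,v \right)} = \frac{v + h}{h - 4} = \frac{h + v}{-4 + h}$)
$t{\left(12,5 \right)} \left(-136\right) - 121 = \frac{12 + 5}{-4 + 12} \left(-136\right) - 121 = \frac{1}{8} \cdot 17 \left(-136\right) - 121 = \frac{17}{8} \left(-136\right) - 121 = -289 - 121 = -410$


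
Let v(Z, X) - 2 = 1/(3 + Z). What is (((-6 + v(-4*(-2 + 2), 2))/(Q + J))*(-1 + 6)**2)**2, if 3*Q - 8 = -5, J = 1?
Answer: 75625/36 ≈ 2100.7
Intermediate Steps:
Q = 1 (Q = 8/3 + (1/3)*(-5) = 8/3 - 5/3 = 1)
v(Z, X) = 2 + 1/(3 + Z)
(((-6 + v(-4*(-2 + 2), 2))/(Q + J))*(-1 + 6)**2)**2 = (((-6 + (7 + 2*(-4*(-2 + 2)))/(3 - 4*(-2 + 2)))/(1 + 1))*(-1 + 6)**2)**2 = (((-6 + (7 + 2*(-4*0))/(3 - 4*0))/2)*5**2)**2 = (((-6 + (7 + 2*0)/(3 + 0))*(1/2))*25)**2 = (((-6 + (7 + 0)/3)*(1/2))*25)**2 = (((-6 + (1/3)*7)*(1/2))*25)**2 = (((-6 + 7/3)*(1/2))*25)**2 = (-11/3*1/2*25)**2 = (-11/6*25)**2 = (-275/6)**2 = 75625/36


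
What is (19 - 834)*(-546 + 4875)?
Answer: -3528135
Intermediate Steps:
(19 - 834)*(-546 + 4875) = -815*4329 = -3528135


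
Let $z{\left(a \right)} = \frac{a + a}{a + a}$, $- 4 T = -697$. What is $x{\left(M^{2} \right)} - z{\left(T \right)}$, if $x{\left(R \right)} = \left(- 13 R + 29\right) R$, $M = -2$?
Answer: $-93$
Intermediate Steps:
$T = \frac{697}{4}$ ($T = \left(- \frac{1}{4}\right) \left(-697\right) = \frac{697}{4} \approx 174.25$)
$z{\left(a \right)} = 1$ ($z{\left(a \right)} = \frac{2 a}{2 a} = 2 a \frac{1}{2 a} = 1$)
$x{\left(R \right)} = R \left(29 - 13 R\right)$ ($x{\left(R \right)} = \left(29 - 13 R\right) R = R \left(29 - 13 R\right)$)
$x{\left(M^{2} \right)} - z{\left(T \right)} = \left(-2\right)^{2} \left(29 - 13 \left(-2\right)^{2}\right) - 1 = 4 \left(29 - 52\right) - 1 = 4 \left(-23\right) - 1 = -92 - 1 = -93$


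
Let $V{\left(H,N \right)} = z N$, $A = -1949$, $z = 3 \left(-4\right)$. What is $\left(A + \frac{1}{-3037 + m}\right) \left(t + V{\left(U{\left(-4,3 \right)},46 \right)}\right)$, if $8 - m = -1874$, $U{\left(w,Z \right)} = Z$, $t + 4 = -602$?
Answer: $\frac{868923056}{385} \approx 2.2569 \cdot 10^{6}$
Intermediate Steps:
$t = -606$ ($t = -4 - 602 = -606$)
$z = -12$
$m = 1882$ ($m = 8 - -1874 = 8 + 1874 = 1882$)
$V{\left(H,N \right)} = - 12 N$
$\left(A + \frac{1}{-3037 + m}\right) \left(t + V{\left(U{\left(-4,3 \right)},46 \right)}\right) = \left(-1949 + \frac{1}{-3037 + 1882}\right) \left(-606 - 552\right) = \left(-1949 + \frac{1}{-1155}\right) \left(-606 - 552\right) = \left(-1949 - \frac{1}{1155}\right) \left(-1158\right) = \left(- \frac{2251096}{1155}\right) \left(-1158\right) = \frac{868923056}{385}$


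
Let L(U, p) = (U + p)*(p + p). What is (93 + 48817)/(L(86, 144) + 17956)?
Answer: 24455/42098 ≈ 0.58091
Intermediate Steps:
L(U, p) = 2*p*(U + p) (L(U, p) = (U + p)*(2*p) = 2*p*(U + p))
(93 + 48817)/(L(86, 144) + 17956) = (93 + 48817)/(2*144*(86 + 144) + 17956) = 48910/(2*144*230 + 17956) = 48910/(66240 + 17956) = 48910/84196 = 48910*(1/84196) = 24455/42098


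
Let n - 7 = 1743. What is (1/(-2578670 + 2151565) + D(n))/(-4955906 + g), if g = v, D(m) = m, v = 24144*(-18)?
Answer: -747433749/2302308648290 ≈ -0.00032465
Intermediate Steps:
v = -434592
n = 1750 (n = 7 + 1743 = 1750)
g = -434592
(1/(-2578670 + 2151565) + D(n))/(-4955906 + g) = (1/(-2578670 + 2151565) + 1750)/(-4955906 - 434592) = (1/(-427105) + 1750)/(-5390498) = (-1/427105 + 1750)*(-1/5390498) = (747433749/427105)*(-1/5390498) = -747433749/2302308648290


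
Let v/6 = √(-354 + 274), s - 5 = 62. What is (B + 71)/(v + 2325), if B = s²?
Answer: 235600/120189 - 2432*I*√5/120189 ≈ 1.9602 - 0.045246*I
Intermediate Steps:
s = 67 (s = 5 + 62 = 67)
B = 4489 (B = 67² = 4489)
v = 24*I*√5 (v = 6*√(-354 + 274) = 6*√(-80) = 6*(4*I*√5) = 24*I*√5 ≈ 53.666*I)
(B + 71)/(v + 2325) = (4489 + 71)/(24*I*√5 + 2325) = 4560/(2325 + 24*I*√5)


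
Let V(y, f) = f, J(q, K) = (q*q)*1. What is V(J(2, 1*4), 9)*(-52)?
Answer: -468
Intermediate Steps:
J(q, K) = q**2 (J(q, K) = q**2*1 = q**2)
V(J(2, 1*4), 9)*(-52) = 9*(-52) = -468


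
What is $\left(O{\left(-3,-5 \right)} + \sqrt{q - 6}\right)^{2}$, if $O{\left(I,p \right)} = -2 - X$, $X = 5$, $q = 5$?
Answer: $\left(7 - i\right)^{2} \approx 48.0 - 14.0 i$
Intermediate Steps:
$O{\left(I,p \right)} = -7$ ($O{\left(I,p \right)} = -2 - 5 = -7$)
$\left(O{\left(-3,-5 \right)} + \sqrt{q - 6}\right)^{2} = \left(-7 + \sqrt{5 - 6}\right)^{2} = \left(-7 + \sqrt{-1}\right)^{2} = \left(-7 + i\right)^{2}$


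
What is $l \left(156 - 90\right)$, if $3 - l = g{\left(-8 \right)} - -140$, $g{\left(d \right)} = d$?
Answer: $-8514$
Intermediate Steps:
$l = -129$ ($l = 3 - \left(-8 - -140\right) = 3 - \left(-8 + 140\right) = 3 - 132 = -129$)
$l \left(156 - 90\right) = - 129 \left(156 - 90\right) = \left(-129\right) 66 = -8514$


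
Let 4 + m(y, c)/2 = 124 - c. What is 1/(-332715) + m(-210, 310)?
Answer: -126431701/332715 ≈ -380.00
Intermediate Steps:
m(y, c) = 240 - 2*c (m(y, c) = -8 + 2*(124 - c) = -8 + (248 - 2*c) = 240 - 2*c)
1/(-332715) + m(-210, 310) = 1/(-332715) + (240 - 2*310) = -1/332715 + (240 - 620) = -1/332715 - 380 = -126431701/332715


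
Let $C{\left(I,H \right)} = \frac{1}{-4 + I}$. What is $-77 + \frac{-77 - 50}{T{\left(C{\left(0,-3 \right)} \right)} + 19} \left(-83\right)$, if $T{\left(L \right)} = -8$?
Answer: $\frac{9694}{11} \approx 881.27$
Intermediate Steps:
$-77 + \frac{-77 - 50}{T{\left(C{\left(0,-3 \right)} \right)} + 19} \left(-83\right) = -77 + \frac{-77 - 50}{-8 + 19} \left(-83\right) = -77 + - \frac{127}{11} \left(-83\right) = -77 + \left(-127\right) \frac{1}{11} \left(-83\right) = -77 - - \frac{10541}{11} = -77 + \frac{10541}{11} = \frac{9694}{11}$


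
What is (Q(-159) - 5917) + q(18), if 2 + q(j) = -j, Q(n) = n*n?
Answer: 19344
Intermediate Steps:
Q(n) = n**2
q(j) = -2 - j
(Q(-159) - 5917) + q(18) = ((-159)**2 - 5917) + (-2 - 1*18) = (25281 - 5917) + (-2 - 18) = 19364 - 20 = 19344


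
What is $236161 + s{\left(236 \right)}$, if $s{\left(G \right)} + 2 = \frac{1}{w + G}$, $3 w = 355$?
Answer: $\frac{251037020}{1063} \approx 2.3616 \cdot 10^{5}$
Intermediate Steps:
$w = \frac{355}{3}$ ($w = \frac{1}{3} \cdot 355 = \frac{355}{3} \approx 118.33$)
$s{\left(G \right)} = -2 + \frac{1}{\frac{355}{3} + G}$
$236161 + s{\left(236 \right)} = 236161 + \frac{-707 - 1416}{355 + 3 \cdot 236} = 236161 + \frac{-707 - 1416}{355 + 708} = 236161 + \frac{1}{1063} \left(-2123\right) = 236161 - \frac{2123}{1063} = \frac{251037020}{1063}$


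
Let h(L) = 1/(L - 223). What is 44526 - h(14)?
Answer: 9305935/209 ≈ 44526.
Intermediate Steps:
h(L) = 1/(-223 + L)
44526 - h(14) = 44526 - 1/(-223 + 14) = 44526 - 1/(-209) = 44526 - 1*(-1/209) = 44526 + 1/209 = 9305935/209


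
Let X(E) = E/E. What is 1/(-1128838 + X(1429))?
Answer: -1/1128837 ≈ -8.8587e-7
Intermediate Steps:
X(E) = 1
1/(-1128838 + X(1429)) = 1/(-1128838 + 1) = 1/(-1128837) = -1/1128837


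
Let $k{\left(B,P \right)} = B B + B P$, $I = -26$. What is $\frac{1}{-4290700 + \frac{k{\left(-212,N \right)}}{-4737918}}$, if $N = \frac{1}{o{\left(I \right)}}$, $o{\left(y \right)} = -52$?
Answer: $- \frac{20530978}{88092267499375} \approx -2.3306 \cdot 10^{-7}$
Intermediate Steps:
$N = - \frac{1}{52}$ ($N = \frac{1}{-52} = - \frac{1}{52} \approx -0.019231$)
$k{\left(B,P \right)} = B^{2} + B P$
$\frac{1}{-4290700 + \frac{k{\left(-212,N \right)}}{-4737918}} = \frac{1}{-4290700 + \frac{\left(-212\right) \left(-212 - \frac{1}{52}\right)}{-4737918}} = \frac{1}{-4290700 + \left(-212\right) \left(- \frac{11025}{52}\right) \left(- \frac{1}{4737918}\right)} = \frac{1}{-4290700 + \frac{584325}{13} \left(- \frac{1}{4737918}\right)} = \frac{1}{-4290700 - \frac{194775}{20530978}} = \frac{1}{- \frac{88092267499375}{20530978}} = - \frac{20530978}{88092267499375}$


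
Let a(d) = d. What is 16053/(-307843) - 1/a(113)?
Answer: -2121832/34786259 ≈ -0.060996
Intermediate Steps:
16053/(-307843) - 1/a(113) = 16053/(-307843) - 1/113 = 16053*(-1/307843) - 1*1/113 = -16053/307843 - 1/113 = -2121832/34786259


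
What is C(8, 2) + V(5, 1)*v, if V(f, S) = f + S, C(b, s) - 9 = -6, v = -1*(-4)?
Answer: 27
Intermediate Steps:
v = 4
C(b, s) = 3 (C(b, s) = 9 - 6 = 3)
V(f, S) = S + f
C(8, 2) + V(5, 1)*v = 3 + (1 + 5)*4 = 3 + 6*4 = 3 + 24 = 27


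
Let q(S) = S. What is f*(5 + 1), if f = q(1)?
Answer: 6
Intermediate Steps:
f = 1
f*(5 + 1) = 1*(5 + 1) = 1*6 = 6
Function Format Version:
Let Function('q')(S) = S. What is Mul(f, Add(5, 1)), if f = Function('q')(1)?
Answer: 6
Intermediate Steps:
f = 1
Mul(f, Add(5, 1)) = Mul(1, Add(5, 1)) = Mul(1, 6) = 6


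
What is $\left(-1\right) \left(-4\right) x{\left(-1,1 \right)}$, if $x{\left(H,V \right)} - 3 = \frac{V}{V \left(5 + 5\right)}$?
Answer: $\frac{62}{5} \approx 12.4$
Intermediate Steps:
$x{\left(H,V \right)} = \frac{31}{10}$ ($x{\left(H,V \right)} = 3 + \frac{V}{V \left(5 + 5\right)} = 3 + \frac{V}{V 10} = 3 + \frac{V}{10 V} = 3 + V \frac{1}{10 V} = 3 + \frac{1}{10} = \frac{31}{10}$)
$\left(-1\right) \left(-4\right) x{\left(-1,1 \right)} = \left(-1\right) \left(-4\right) \frac{31}{10} = 4 \cdot \frac{31}{10} = \frac{62}{5}$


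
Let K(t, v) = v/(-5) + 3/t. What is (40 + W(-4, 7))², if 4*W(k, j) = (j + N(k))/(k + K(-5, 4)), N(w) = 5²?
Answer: 1081600/729 ≈ 1483.7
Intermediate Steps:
K(t, v) = 3/t - v/5 (K(t, v) = v*(-⅕) + 3/t = -v/5 + 3/t = 3/t - v/5)
N(w) = 25
W(k, j) = (25 + j)/(4*(-7/5 + k)) (W(k, j) = ((j + 25)/(k + (3/(-5) - ⅕*4)))/4 = ((25 + j)/(k + (3*(-⅕) - ⅘)))/4 = ((25 + j)/(k + (-⅗ - ⅘)))/4 = ((25 + j)/(k - 7/5))/4 = ((25 + j)/(-7/5 + k))/4 = (25 + j)/(4*(-7/5 + k)))
(40 + W(-4, 7))² = (40 + 5*(25 + 7)/(4*(-7 + 5*(-4))))² = (40 + (5/4)*32/(-7 - 20))² = (40 + (5/4)*32/(-27))² = (40 + (5/4)*(-1/27)*32)² = (40 - 40/27)² = (1040/27)² = 1081600/729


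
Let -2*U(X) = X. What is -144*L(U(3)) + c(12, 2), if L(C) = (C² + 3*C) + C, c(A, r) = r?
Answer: 542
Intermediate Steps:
U(X) = -X/2
L(C) = C² + 4*C
-144*L(U(3)) + c(12, 2) = -144*(-½*3)*(4 - ½*3) + 2 = -(-216)*(4 - 3/2) + 2 = -(-216)*5/2 + 2 = -144*(-15/4) + 2 = 540 + 2 = 542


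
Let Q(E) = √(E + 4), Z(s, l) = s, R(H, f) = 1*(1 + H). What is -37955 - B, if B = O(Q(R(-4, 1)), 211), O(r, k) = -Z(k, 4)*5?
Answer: -36900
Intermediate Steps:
R(H, f) = 1 + H
Q(E) = √(4 + E)
O(r, k) = -5*k (O(r, k) = -k*5 = -5*k)
B = -1055 (B = -5*211 = -1055)
-37955 - B = -37955 - 1*(-1055) = -37955 + 1055 = -36900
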